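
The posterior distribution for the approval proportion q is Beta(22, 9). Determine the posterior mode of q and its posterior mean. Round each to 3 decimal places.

MAP: 0.724. Posterior mean: 0.710.

Mode = (22−1)/(22+9−2) = 21/29 = 0.724.
Mean = 22/(22+9) = 22/31 = 0.710.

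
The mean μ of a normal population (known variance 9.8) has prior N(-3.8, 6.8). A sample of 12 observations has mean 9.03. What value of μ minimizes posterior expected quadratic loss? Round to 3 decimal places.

7.654

Posterior for μ is Normal. Precision-weighted mean: (1/6.8·-3.8 + 12/9.8·9.03) / (1/6.8 + 12/9.8) = 7.654.
A Normal posterior is symmetric, so mode = mean.
Quadratic loss ⇒ the optimal estimator is the posterior mean.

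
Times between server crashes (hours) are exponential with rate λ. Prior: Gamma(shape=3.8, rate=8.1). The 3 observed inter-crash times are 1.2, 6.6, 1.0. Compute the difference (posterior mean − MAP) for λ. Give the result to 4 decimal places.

0.0592

Σ times = 8.8. Posterior: Gamma(shape = 3.8+3 = 6.8, rate = 8.1+8.8 = 16.9).
Mode = (α−1)/β = 5.8/16.9 = 0.3432.
Mean = α/β = 6.8/16.9 = 0.4024.
Difference = 0.4024 − 0.3432 = 0.0592.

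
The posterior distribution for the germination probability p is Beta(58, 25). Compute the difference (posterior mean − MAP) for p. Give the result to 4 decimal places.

-0.0049

Mode = (58−1)/(58+25−2) = 57/81 = 0.7037.
Mean = 58/(58+25) = 58/83 = 0.6988.
Difference = 0.6988 − 0.7037 = -0.0049.
Left-skewed posterior ⇒ mean < mode.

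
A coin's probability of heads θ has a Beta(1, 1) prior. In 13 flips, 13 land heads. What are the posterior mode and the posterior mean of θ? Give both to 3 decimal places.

MAP = 1.000; posterior mean = 0.933

Posterior: Beta(1+13, 1+0) = Beta(14, 1).
Since β = 1 ≤ 1 and α > 1, the Beta density is monotone increasing on [0,1]; the mode is at 1.
Mean = 14/(14+1) = 0.933.
The mean is pulled below the mode by the posterior's left skew.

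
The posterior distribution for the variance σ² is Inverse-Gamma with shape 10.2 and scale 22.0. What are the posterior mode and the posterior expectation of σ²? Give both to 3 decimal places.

Mode = β/(α+1) = 22.0/11.2 = 1.964.
Mean = β/(α−1) = 22.0/9.2 = 2.391.

MAP = 1.964, posterior mean = 2.391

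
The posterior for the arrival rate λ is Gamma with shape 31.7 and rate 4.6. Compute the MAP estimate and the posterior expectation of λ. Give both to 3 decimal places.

MAP = 6.674; posterior mean = 6.891

Mode = (α−1)/β = 30.7/4.6 = 6.674.
Mean = α/β = 31.7/4.6 = 6.891.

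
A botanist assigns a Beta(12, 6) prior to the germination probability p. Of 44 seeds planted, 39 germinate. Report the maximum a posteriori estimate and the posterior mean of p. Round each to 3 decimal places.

Posterior: Beta(12+39, 6+5) = Beta(51, 11).
Mode = (51−1)/(51+11−2) = 50/60 = 0.833.
Mean = 51/(51+11) = 51/62 = 0.823.

maximum a posteriori estimate = 0.833, posterior mean = 0.823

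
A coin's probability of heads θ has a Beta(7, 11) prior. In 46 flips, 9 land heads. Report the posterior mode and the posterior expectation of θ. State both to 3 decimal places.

posterior mode = 0.242, posterior expectation = 0.250

Posterior: Beta(7+9, 11+37) = Beta(16, 48).
Mode = (16−1)/(16+48−2) = 15/62 = 0.242.
Mean = 16/(16+48) = 16/64 = 0.250.
The posterior is right-skewed, so the mean exceeds the mode.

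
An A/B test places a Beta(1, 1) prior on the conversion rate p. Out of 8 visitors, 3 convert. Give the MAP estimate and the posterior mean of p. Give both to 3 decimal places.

MAP: 0.375. Posterior mean: 0.400.

Posterior: Beta(1+3, 1+5) = Beta(4, 6).
Mode = (4−1)/(4+6−2) = 3/8 = 0.375.
With a flat prior the MAP equals the MLE, 3/8.
Mean = 4/(4+6) = 4/10 = 0.400.
The posterior is right-skewed, so the mean exceeds the mode.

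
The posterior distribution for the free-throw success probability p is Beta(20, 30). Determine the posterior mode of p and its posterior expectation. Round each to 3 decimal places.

MAP = 0.396, posterior mean = 0.400

Mode = (20−1)/(20+30−2) = 19/48 = 0.396.
Mean = 20/(20+30) = 20/50 = 0.400.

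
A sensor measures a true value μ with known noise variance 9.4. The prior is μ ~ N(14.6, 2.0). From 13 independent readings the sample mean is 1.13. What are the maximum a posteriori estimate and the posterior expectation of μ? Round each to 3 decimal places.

maximum a posteriori estimate = 4.707, posterior expectation = 4.707

Posterior for μ is Normal. Precision-weighted mean: (1/2.0·14.6 + 13/9.4·1.13) / (1/2.0 + 13/9.4) = 4.707.
A Normal posterior is symmetric, so mode = mean.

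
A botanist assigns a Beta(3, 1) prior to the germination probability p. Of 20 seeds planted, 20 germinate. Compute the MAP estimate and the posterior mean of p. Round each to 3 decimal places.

MAP = 1.000; posterior mean = 0.958

Posterior: Beta(3+20, 1+0) = Beta(23, 1).
Since β = 1 ≤ 1 and α > 1, the Beta density is monotone increasing on [0,1]; the mode is at 1.
Mean = 23/(23+1) = 0.958.
The mean is pulled below the mode by the posterior's left skew.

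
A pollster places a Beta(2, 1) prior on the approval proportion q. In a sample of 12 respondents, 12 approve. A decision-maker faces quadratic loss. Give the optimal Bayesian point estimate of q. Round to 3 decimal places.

Posterior: Beta(2+12, 1+0) = Beta(14, 1).
Since β = 1 ≤ 1 and α > 1, the Beta density is monotone increasing on [0,1]; the mode is at 1.
Mean = 14/(14+1) = 0.933.
Quadratic loss ⇒ the optimal estimator is the posterior mean.

0.933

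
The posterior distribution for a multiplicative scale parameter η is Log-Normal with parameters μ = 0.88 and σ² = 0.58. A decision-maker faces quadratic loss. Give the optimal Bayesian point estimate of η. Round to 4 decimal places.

Mode = exp(μ − σ²) = exp(0.30) = 1.3499.
Mean = exp(μ + σ²/2) = exp(1.170) = 3.2220.
Quadratic loss ⇒ the optimal estimator is the posterior mean.

3.2220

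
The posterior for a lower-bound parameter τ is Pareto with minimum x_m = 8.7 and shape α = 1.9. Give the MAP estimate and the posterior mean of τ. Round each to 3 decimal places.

The Pareto density is strictly decreasing on [x_m, ∞), so the mode is x_m = 8.700.
Mean = α·x_m/(α−1) = 1.9·8.7/0.9 = 18.367.
The posterior is right-skewed, so the mean exceeds the mode.

MAP = 8.700; posterior mean = 18.367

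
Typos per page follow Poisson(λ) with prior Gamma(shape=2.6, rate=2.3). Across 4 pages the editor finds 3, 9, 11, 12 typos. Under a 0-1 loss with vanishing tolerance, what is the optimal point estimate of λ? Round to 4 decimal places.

Σ counts = 35. Posterior: Gamma(shape = 2.6+35 = 37.6, rate = 2.3+4 = 6.3).
Mode = (α−1)/β = 36.6/6.3 = 5.8095.
Mean = α/β = 37.6/6.3 = 5.9683.
This is the posterior mode — the MAP estimate.

5.8095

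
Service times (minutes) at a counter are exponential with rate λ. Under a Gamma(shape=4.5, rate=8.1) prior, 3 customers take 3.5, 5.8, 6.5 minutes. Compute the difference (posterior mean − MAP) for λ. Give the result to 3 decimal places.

Σ times = 15.8. Posterior: Gamma(shape = 4.5+3 = 7.5, rate = 8.1+15.8 = 23.9).
Mode = (α−1)/β = 6.5/23.9 = 0.272.
Mean = α/β = 7.5/23.9 = 0.314.
Difference = 0.314 − 0.272 = 0.042.

0.042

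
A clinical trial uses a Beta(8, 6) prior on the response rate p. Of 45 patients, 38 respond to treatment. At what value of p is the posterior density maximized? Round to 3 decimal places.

Posterior: Beta(8+38, 6+7) = Beta(46, 13).
Mode = (46−1)/(46+13−2) = 45/57 = 0.789.
Mean = 46/(46+13) = 46/59 = 0.780.
This is the posterior mode — the MAP estimate.

0.789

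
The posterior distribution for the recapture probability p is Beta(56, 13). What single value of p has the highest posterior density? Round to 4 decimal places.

Mode = (56−1)/(56+13−2) = 55/67 = 0.8209.
Mean = 56/(56+13) = 56/69 = 0.8116.
This is the posterior mode — the MAP estimate.

0.8209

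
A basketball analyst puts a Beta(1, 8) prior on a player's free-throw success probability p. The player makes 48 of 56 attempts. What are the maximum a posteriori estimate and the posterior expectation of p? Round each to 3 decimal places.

MAP: 0.762. Posterior mean: 0.754.

Posterior: Beta(1+48, 8+8) = Beta(49, 16).
Mode = (49−1)/(49+16−2) = 48/63 = 0.762.
Mean = 49/(49+16) = 49/65 = 0.754.
Left-skewed posterior ⇒ mean < mode.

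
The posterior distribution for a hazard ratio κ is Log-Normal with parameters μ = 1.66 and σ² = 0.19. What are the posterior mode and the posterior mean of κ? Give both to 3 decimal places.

Mode = exp(μ − σ²) = exp(1.47) = 4.349.
Mean = exp(μ + σ²/2) = exp(1.755) = 5.783.

posterior mode = 4.349, posterior mean = 5.783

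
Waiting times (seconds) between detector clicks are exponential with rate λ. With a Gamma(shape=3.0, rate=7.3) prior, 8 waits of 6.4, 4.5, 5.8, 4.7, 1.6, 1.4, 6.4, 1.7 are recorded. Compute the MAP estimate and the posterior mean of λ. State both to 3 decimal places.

MAP = 0.251, posterior mean = 0.276

Σ times = 32.5. Posterior: Gamma(shape = 3.0+8 = 11.0, rate = 7.3+32.5 = 39.8).
Mode = (α−1)/β = 10.0/39.8 = 0.251.
Mean = α/β = 11.0/39.8 = 0.276.
Mean > mode: the posterior has a right tail.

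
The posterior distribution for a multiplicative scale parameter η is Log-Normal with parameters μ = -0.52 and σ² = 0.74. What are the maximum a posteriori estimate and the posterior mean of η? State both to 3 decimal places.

maximum a posteriori estimate = 0.284, posterior mean = 0.861

Mode = exp(μ − σ²) = exp(-1.26) = 0.284.
Mean = exp(μ + σ²/2) = exp(-0.150) = 0.861.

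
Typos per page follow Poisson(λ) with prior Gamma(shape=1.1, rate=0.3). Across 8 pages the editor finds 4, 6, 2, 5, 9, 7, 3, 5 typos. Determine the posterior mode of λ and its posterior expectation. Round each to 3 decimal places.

MAP: 4.952. Posterior mean: 5.072.

Σ counts = 41. Posterior: Gamma(shape = 1.1+41 = 42.1, rate = 0.3+8 = 8.3).
Mode = (α−1)/β = 41.1/8.3 = 4.952.
Mean = α/β = 42.1/8.3 = 5.072.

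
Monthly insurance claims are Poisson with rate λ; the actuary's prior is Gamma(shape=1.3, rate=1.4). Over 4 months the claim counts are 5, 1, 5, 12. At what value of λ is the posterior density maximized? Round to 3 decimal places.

Σ counts = 23. Posterior: Gamma(shape = 1.3+23 = 24.3, rate = 1.4+4 = 5.4).
Mode = (α−1)/β = 23.3/5.4 = 4.315.
Mean = α/β = 24.3/5.4 = 4.500.
This is the posterior mode — the MAP estimate.

4.315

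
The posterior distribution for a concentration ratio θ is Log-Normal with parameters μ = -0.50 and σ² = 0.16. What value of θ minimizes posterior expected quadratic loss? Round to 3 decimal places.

Mode = exp(μ − σ²) = exp(-0.66) = 0.517.
Mean = exp(μ + σ²/2) = exp(-0.420) = 0.657.
Quadratic loss ⇒ the optimal estimator is the posterior mean.

0.657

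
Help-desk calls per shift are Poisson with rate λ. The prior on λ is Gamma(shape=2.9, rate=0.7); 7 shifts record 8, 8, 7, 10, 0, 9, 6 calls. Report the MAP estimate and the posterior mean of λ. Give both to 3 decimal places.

MAP: 6.481. Posterior mean: 6.610.

Σ counts = 48. Posterior: Gamma(shape = 2.9+48 = 50.9, rate = 0.7+7 = 7.7).
Mode = (α−1)/β = 49.9/7.7 = 6.481.
Mean = α/β = 50.9/7.7 = 6.610.
The mean is pulled above the mode by the posterior's right skew.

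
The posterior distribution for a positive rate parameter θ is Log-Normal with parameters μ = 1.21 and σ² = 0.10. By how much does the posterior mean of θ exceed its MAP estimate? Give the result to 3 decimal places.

0.491

Mode = exp(μ − σ²) = exp(1.11) = 3.034.
Mean = exp(μ + σ²/2) = exp(1.260) = 3.525.
Difference = 3.525 − 3.034 = 0.491.
The mean is pulled above the mode by the posterior's right skew.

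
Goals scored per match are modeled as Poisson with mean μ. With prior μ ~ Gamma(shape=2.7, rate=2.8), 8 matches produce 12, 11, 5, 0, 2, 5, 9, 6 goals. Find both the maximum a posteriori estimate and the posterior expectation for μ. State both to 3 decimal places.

Σ counts = 50. Posterior: Gamma(shape = 2.7+50 = 52.7, rate = 2.8+8 = 10.8).
Mode = (α−1)/β = 51.7/10.8 = 4.787.
Mean = α/β = 52.7/10.8 = 4.880.

MAP = 4.787; posterior mean = 4.880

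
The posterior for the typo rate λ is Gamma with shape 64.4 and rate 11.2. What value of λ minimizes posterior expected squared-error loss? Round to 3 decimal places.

Mode = (α−1)/β = 63.4/11.2 = 5.661.
Mean = α/β = 64.4/11.2 = 5.750.
Squared-error loss ⇒ the optimal estimator is the posterior mean.

5.750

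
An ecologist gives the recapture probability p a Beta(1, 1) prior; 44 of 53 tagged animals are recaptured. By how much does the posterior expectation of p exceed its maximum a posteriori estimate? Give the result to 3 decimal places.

-0.012

Posterior: Beta(1+44, 1+9) = Beta(45, 10).
Mode = (45−1)/(45+10−2) = 44/53 = 0.830.
Mean = 45/(45+10) = 45/55 = 0.818.
Difference = 0.818 − 0.830 = -0.012.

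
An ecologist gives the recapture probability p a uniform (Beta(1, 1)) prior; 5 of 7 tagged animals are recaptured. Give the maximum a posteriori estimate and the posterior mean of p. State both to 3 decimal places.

Posterior: Beta(1+5, 1+2) = Beta(6, 3).
Mode = (6−1)/(6+3−2) = 5/7 = 0.714.
With a flat prior the MAP equals the MLE, 5/7.
Mean = 6/(6+3) = 6/9 = 0.667.

p_MAP = 0.714, E[p|data] = 0.667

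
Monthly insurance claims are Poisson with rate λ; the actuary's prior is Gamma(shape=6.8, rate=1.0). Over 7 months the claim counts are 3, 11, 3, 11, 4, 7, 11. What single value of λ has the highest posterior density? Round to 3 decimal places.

Σ counts = 50. Posterior: Gamma(shape = 6.8+50 = 56.8, rate = 1.0+7 = 8.0).
Mode = (α−1)/β = 55.8/8.0 = 6.975.
Mean = α/β = 56.8/8.0 = 7.100.
This is the posterior mode — the MAP estimate.

6.975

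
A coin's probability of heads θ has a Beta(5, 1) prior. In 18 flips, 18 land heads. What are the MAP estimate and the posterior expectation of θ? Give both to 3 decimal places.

Posterior: Beta(5+18, 1+0) = Beta(23, 1).
Since β = 1 ≤ 1 and α > 1, the Beta density is monotone increasing on [0,1]; the mode is at 1.
Mean = 23/(23+1) = 0.958.

MAP = 1.000, posterior mean = 0.958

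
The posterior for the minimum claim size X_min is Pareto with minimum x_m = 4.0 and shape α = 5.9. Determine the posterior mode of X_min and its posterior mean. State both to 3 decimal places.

The Pareto density is strictly decreasing on [x_m, ∞), so the mode is x_m = 4.000.
Mean = α·x_m/(α−1) = 5.9·4.0/4.9 = 4.816.

MAP = 4.000, posterior mean = 4.816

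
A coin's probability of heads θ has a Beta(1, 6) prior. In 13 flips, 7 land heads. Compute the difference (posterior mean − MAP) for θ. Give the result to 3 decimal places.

Posterior: Beta(1+7, 6+6) = Beta(8, 12).
Mode = (8−1)/(8+12−2) = 7/18 = 0.389.
Mean = 8/(8+12) = 8/20 = 0.400.
Difference = 0.400 − 0.389 = 0.011.
Mean > mode: the posterior has a right tail.

0.011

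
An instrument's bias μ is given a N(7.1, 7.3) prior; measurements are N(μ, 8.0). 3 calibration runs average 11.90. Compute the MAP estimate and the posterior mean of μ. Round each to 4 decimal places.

Posterior for μ is Normal. Precision-weighted mean: (1/7.3·7.1 + 3/8.0·11.90) / (1/7.3 + 3/8.0) = 10.6157.
A Normal posterior is symmetric, so mode = mean.

MAP = 10.6157; posterior mean = 10.6157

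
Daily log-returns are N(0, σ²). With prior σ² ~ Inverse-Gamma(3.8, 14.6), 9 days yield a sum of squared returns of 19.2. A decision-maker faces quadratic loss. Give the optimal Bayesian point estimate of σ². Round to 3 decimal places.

Posterior: Inverse-Gamma(shape = 3.8+9/2 = 8.3, scale = 14.6+19.2/2 = 24.2).
Mode = β/(α+1) = 24.2/9.3 = 2.602.
Mean = β/(α−1) = 24.2/7.3 = 3.315.
Quadratic loss ⇒ the optimal estimator is the posterior mean.

3.315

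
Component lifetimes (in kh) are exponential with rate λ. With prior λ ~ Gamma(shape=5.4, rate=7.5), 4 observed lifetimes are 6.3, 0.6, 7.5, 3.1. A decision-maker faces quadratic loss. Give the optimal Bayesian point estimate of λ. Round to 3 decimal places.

Σ times = 17.5. Posterior: Gamma(shape = 5.4+4 = 9.4, rate = 7.5+17.5 = 25.0).
Mode = (α−1)/β = 8.4/25.0 = 0.336.
Mean = α/β = 9.4/25.0 = 0.376.
Quadratic loss ⇒ the optimal estimator is the posterior mean.

0.376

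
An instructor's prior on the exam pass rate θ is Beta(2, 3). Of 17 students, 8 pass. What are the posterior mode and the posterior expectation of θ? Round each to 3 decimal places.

θ_MAP = 0.450, E[θ|data] = 0.455

Posterior: Beta(2+8, 3+9) = Beta(10, 12).
Mode = (10−1)/(10+12−2) = 9/20 = 0.450.
Mean = 10/(10+12) = 10/22 = 0.455.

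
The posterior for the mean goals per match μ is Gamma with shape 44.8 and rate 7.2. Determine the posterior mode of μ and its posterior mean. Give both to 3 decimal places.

MAP = 6.083; posterior mean = 6.222

Mode = (α−1)/β = 43.8/7.2 = 6.083.
Mean = α/β = 44.8/7.2 = 6.222.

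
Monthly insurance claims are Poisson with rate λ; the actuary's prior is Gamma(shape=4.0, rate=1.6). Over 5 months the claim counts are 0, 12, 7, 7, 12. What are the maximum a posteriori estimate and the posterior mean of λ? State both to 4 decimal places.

Σ counts = 38. Posterior: Gamma(shape = 4.0+38 = 42.0, rate = 1.6+5 = 6.6).
Mode = (α−1)/β = 41.0/6.6 = 6.2121.
Mean = α/β = 42.0/6.6 = 6.3636.

MAP = 6.2121; posterior mean = 6.3636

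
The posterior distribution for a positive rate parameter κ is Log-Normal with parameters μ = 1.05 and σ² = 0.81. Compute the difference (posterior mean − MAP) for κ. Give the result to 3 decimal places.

3.013

Mode = exp(μ − σ²) = exp(0.24) = 1.271.
Mean = exp(μ + σ²/2) = exp(1.455) = 4.284.
Difference = 4.284 − 1.271 = 3.013.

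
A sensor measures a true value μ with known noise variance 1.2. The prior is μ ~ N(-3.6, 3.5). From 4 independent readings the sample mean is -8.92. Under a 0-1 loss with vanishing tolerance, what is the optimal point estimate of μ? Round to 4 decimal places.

Posterior for μ is Normal. Precision-weighted mean: (1/3.5·-3.6 + 4/1.2·-8.92) / (1/3.5 + 4/1.2) = -8.5000.
A Normal posterior is symmetric, so mode = mean.
This is the posterior mode — the MAP estimate.

-8.5000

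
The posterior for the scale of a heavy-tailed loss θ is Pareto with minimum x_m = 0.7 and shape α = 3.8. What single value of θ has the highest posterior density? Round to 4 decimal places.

0.7000

The Pareto density is strictly decreasing on [x_m, ∞), so the mode is x_m = 0.7000.
Mean = α·x_m/(α−1) = 3.8·0.7/2.8 = 0.9500.
This is the posterior mode — the MAP estimate.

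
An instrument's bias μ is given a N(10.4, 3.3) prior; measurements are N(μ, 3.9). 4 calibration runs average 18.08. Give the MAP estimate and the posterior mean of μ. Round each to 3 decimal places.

Posterior for μ is Normal. Precision-weighted mean: (1/3.3·10.4 + 4/3.9·18.08) / (1/3.3 + 4/3.9) = 16.328.
A Normal posterior is symmetric, so mode = mean.

MAP = 16.328, posterior mean = 16.328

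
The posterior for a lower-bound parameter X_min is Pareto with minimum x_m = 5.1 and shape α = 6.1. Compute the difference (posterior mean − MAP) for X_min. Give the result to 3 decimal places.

The Pareto density is strictly decreasing on [x_m, ∞), so the mode is x_m = 5.100.
Mean = α·x_m/(α−1) = 6.1·5.1/5.1 = 6.100.
Difference = 6.100 − 5.100 = 1.000.
The posterior is right-skewed, so the mean exceeds the mode.

1.000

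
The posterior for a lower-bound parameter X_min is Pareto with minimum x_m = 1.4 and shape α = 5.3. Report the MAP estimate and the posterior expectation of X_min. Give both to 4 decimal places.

The Pareto density is strictly decreasing on [x_m, ∞), so the mode is x_m = 1.4000.
Mean = α·x_m/(α−1) = 5.3·1.4/4.3 = 1.7256.
Right-skewed posterior ⇒ mode < mean.

MAP: 1.4000. Posterior mean: 1.7256.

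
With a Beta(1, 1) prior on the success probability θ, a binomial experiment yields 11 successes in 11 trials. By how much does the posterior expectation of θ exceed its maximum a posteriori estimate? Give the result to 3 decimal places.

Posterior: Beta(1+11, 1+0) = Beta(12, 1).
Since β = 1 ≤ 1 and α > 1, the Beta density is monotone increasing on [0,1]; the mode is at 1.
Mean = 12/(12+1) = 0.923.
Difference = 0.923 − 1.000 = -0.077.
The posterior is left-skewed, so the mode exceeds the mean.

-0.077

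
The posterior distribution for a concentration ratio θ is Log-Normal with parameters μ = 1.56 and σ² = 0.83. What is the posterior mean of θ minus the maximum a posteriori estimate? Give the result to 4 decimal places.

5.1315

Mode = exp(μ − σ²) = exp(0.73) = 2.0751.
Mean = exp(μ + σ²/2) = exp(1.975) = 7.2066.
Difference = 7.2066 − 2.0751 = 5.1315.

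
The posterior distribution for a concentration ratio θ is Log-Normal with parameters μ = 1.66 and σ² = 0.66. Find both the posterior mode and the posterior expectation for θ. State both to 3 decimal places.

Mode = exp(μ − σ²) = exp(1.00) = 2.718.
Mean = exp(μ + σ²/2) = exp(1.990) = 7.316.

MAP = 2.718, posterior mean = 7.316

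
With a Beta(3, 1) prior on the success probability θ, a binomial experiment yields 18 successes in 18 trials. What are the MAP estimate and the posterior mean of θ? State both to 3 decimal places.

MAP = 1.000; posterior mean = 0.955

Posterior: Beta(3+18, 1+0) = Beta(21, 1).
Since β = 1 ≤ 1 and α > 1, the Beta density is monotone increasing on [0,1]; the mode is at 1.
Mean = 21/(21+1) = 0.955.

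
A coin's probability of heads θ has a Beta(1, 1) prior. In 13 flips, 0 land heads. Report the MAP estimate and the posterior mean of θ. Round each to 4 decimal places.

Posterior: Beta(1+0, 1+13) = Beta(1, 14).
Since α = 1 ≤ 1 and β > 1, the Beta density is monotone decreasing on [0,1]; the mode is at 0.
Mean = 1/(1+14) = 0.0667.
The mean is pulled above the mode by the posterior's right skew.

MAP estimate = 0.0000, posterior mean = 0.0667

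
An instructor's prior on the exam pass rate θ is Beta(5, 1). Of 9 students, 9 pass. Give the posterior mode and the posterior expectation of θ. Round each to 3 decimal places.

MAP: 1.000. Posterior mean: 0.933.

Posterior: Beta(5+9, 1+0) = Beta(14, 1).
Since β = 1 ≤ 1 and α > 1, the Beta density is monotone increasing on [0,1]; the mode is at 1.
Mean = 14/(14+1) = 0.933.
Mode > mean: the posterior has a left tail.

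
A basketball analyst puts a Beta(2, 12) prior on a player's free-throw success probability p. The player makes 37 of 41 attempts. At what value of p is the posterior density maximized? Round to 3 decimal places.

Posterior: Beta(2+37, 12+4) = Beta(39, 16).
Mode = (39−1)/(39+16−2) = 38/53 = 0.717.
Mean = 39/(39+16) = 39/55 = 0.709.
This is the posterior mode — the MAP estimate.

0.717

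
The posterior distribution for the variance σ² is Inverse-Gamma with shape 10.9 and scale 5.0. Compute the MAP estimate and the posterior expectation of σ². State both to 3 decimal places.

MAP = 0.420, posterior mean = 0.505

Mode = β/(α+1) = 5.0/11.9 = 0.420.
Mean = β/(α−1) = 5.0/9.9 = 0.505.
The posterior is right-skewed, so the mean exceeds the mode.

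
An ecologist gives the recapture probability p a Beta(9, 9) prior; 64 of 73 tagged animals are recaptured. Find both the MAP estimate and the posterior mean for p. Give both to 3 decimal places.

MAP = 0.809, posterior mean = 0.802

Posterior: Beta(9+64, 9+9) = Beta(73, 18).
Mode = (73−1)/(73+18−2) = 72/89 = 0.809.
Mean = 73/(73+18) = 73/91 = 0.802.
The mean is pulled below the mode by the posterior's left skew.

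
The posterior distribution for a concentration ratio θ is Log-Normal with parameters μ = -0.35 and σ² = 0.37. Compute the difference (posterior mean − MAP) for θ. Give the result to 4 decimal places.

0.3611

Mode = exp(μ − σ²) = exp(-0.72) = 0.4868.
Mean = exp(μ + σ²/2) = exp(-0.165) = 0.8479.
Difference = 0.8479 − 0.4868 = 0.3611.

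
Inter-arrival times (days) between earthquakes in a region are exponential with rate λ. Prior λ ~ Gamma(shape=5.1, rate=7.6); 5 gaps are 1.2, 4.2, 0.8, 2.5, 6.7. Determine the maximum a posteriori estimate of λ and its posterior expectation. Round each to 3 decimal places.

λ_MAP = 0.396, E[λ|data] = 0.439

Σ times = 15.4. Posterior: Gamma(shape = 5.1+5 = 10.1, rate = 7.6+15.4 = 23.0).
Mode = (α−1)/β = 9.1/23.0 = 0.396.
Mean = α/β = 10.1/23.0 = 0.439.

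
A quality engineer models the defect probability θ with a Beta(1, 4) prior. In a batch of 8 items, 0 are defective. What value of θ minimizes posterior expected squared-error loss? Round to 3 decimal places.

Posterior: Beta(1+0, 4+8) = Beta(1, 12).
Since α = 1 ≤ 1 and β > 1, the Beta density is monotone decreasing on [0,1]; the mode is at 0.
Mean = 1/(1+12) = 0.077.
Squared-error loss ⇒ the optimal estimator is the posterior mean.

0.077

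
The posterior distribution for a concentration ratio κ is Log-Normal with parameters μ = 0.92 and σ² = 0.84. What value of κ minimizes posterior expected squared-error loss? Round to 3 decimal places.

3.819

Mode = exp(μ − σ²) = exp(0.08) = 1.083.
Mean = exp(μ + σ²/2) = exp(1.340) = 3.819.
Squared-error loss ⇒ the optimal estimator is the posterior mean.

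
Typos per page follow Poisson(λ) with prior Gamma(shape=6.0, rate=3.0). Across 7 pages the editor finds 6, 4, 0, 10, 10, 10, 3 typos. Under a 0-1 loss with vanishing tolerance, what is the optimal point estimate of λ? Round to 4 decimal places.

4.8000

Σ counts = 43. Posterior: Gamma(shape = 6.0+43 = 49.0, rate = 3.0+7 = 10.0).
Mode = (α−1)/β = 48.0/10.0 = 4.8000.
Mean = α/β = 49.0/10.0 = 4.9000.
This is the posterior mode — the MAP estimate.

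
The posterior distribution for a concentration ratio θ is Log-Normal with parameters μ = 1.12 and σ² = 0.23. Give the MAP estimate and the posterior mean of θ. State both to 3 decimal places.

Mode = exp(μ − σ²) = exp(0.89) = 2.435.
Mean = exp(μ + σ²/2) = exp(1.235) = 3.438.

MAP estimate = 2.435, posterior mean = 3.438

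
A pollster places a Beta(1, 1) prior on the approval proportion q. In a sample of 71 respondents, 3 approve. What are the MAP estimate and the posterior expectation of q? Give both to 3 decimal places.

Posterior: Beta(1+3, 1+68) = Beta(4, 69).
Mode = (4−1)/(4+69−2) = 3/71 = 0.042.
With a flat prior the MAP equals the MLE, 3/71.
Mean = 4/(4+69) = 4/73 = 0.055.

MAP = 0.042, posterior mean = 0.055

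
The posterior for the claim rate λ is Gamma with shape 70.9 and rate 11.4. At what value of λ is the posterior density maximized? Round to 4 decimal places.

6.1316

Mode = (α−1)/β = 69.9/11.4 = 6.1316.
Mean = α/β = 70.9/11.4 = 6.2193.
This is the posterior mode — the MAP estimate.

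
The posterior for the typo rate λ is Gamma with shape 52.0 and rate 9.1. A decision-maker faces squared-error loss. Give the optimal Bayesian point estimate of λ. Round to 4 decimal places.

Mode = (α−1)/β = 51.0/9.1 = 5.6044.
Mean = α/β = 52.0/9.1 = 5.7143.
Squared-error loss ⇒ the optimal estimator is the posterior mean.

5.7143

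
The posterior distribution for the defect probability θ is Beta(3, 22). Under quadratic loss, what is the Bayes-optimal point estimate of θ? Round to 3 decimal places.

0.120

Mode = (3−1)/(3+22−2) = 2/23 = 0.087.
Mean = 3/(3+22) = 3/25 = 0.120.
Quadratic loss ⇒ the optimal estimator is the posterior mean.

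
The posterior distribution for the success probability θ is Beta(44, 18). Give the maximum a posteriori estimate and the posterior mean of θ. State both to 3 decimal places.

MAP = 0.717; posterior mean = 0.710

Mode = (44−1)/(44+18−2) = 43/60 = 0.717.
Mean = 44/(44+18) = 44/62 = 0.710.
The mean is pulled below the mode by the posterior's left skew.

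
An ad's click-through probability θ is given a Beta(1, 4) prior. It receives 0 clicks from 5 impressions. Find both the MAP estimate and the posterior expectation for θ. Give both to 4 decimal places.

Posterior: Beta(1+0, 4+5) = Beta(1, 9).
Since α = 1 ≤ 1 and β > 1, the Beta density is monotone decreasing on [0,1]; the mode is at 0.
Mean = 1/(1+9) = 0.1000.

MAP estimate = 0.0000, posterior expectation = 0.1000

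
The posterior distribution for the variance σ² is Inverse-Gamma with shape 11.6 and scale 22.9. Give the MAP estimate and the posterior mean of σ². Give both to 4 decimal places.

σ²_MAP = 1.8175, E[σ²|data] = 2.1604

Mode = β/(α+1) = 22.9/12.6 = 1.8175.
Mean = β/(α−1) = 22.9/10.6 = 2.1604.
The posterior is right-skewed, so the mean exceeds the mode.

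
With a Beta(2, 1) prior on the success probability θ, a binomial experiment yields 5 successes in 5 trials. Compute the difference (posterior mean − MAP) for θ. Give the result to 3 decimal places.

Posterior: Beta(2+5, 1+0) = Beta(7, 1).
Since β = 1 ≤ 1 and α > 1, the Beta density is monotone increasing on [0,1]; the mode is at 1.
Mean = 7/(7+1) = 0.875.
Difference = 0.875 − 1.000 = -0.125.

-0.125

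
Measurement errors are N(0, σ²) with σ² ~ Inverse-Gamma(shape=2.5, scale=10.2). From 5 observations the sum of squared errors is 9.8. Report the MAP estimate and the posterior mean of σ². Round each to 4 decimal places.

MAP = 2.5167, posterior mean = 3.7750

Posterior: Inverse-Gamma(shape = 2.5+5/2 = 5.0, scale = 10.2+9.8/2 = 15.1).
Mode = β/(α+1) = 15.1/6.0 = 2.5167.
Mean = β/(α−1) = 15.1/4.0 = 3.7750.
The posterior is right-skewed, so the mean exceeds the mode.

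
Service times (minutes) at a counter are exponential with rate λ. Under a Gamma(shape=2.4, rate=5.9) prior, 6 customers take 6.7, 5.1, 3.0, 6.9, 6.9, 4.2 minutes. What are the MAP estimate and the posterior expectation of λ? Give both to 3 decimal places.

MAP = 0.191; posterior mean = 0.217

Σ times = 32.8. Posterior: Gamma(shape = 2.4+6 = 8.4, rate = 5.9+32.8 = 38.7).
Mode = (α−1)/β = 7.4/38.7 = 0.191.
Mean = α/β = 8.4/38.7 = 0.217.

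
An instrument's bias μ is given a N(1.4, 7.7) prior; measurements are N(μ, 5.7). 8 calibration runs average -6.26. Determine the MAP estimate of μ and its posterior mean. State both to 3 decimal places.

Posterior for μ is Normal. Precision-weighted mean: (1/7.7·1.4 + 8/5.7·-6.26) / (1/7.7 + 8/5.7) = -5.611.
A Normal posterior is symmetric, so mode = mean.

MAP = -5.611, posterior mean = -5.611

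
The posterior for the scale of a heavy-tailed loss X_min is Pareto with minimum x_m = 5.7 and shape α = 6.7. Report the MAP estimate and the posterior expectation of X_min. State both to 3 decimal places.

X_min_MAP = 5.700, E[X_min|data] = 6.700

The Pareto density is strictly decreasing on [x_m, ∞), so the mode is x_m = 5.700.
Mean = α·x_m/(α−1) = 6.7·5.7/5.7 = 6.700.
The mean is pulled above the mode by the posterior's right skew.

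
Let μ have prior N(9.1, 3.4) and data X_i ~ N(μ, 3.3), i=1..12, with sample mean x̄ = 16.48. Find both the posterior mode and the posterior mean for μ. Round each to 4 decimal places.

MAP = 15.9278, posterior mean = 15.9278

Posterior for μ is Normal. Precision-weighted mean: (1/3.4·9.1 + 12/3.3·16.48) / (1/3.4 + 12/3.3) = 15.9278.
A Normal posterior is symmetric, so mode = mean.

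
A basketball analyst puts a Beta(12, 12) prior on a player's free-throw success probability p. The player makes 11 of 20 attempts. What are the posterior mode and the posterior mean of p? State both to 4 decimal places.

Posterior: Beta(12+11, 12+9) = Beta(23, 21).
Mode = (23−1)/(23+21−2) = 22/42 = 0.5238.
Mean = 23/(23+21) = 23/44 = 0.5227.
Left-skewed posterior ⇒ mean < mode.

posterior mode = 0.5238, posterior mean = 0.5227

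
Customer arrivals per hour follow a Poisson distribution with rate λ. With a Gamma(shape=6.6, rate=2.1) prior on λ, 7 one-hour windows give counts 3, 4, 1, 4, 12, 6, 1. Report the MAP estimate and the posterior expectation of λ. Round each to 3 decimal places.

Σ counts = 31. Posterior: Gamma(shape = 6.6+31 = 37.6, rate = 2.1+7 = 9.1).
Mode = (α−1)/β = 36.6/9.1 = 4.022.
Mean = α/β = 37.6/9.1 = 4.132.
Right-skewed posterior ⇒ mode < mean.

MAP: 4.022. Posterior mean: 4.132.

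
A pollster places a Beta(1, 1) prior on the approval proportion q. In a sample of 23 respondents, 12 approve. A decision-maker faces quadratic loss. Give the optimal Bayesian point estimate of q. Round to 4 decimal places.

Posterior: Beta(1+12, 1+11) = Beta(13, 12).
Mode = (13−1)/(13+12−2) = 12/23 = 0.5217.
With a flat prior the MAP equals the MLE, 12/23.
Mean = 13/(13+12) = 13/25 = 0.5200.
Quadratic loss ⇒ the optimal estimator is the posterior mean.

0.5200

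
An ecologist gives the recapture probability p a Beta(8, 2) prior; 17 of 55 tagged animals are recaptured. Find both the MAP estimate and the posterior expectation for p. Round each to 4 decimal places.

MAP = 0.3810, posterior mean = 0.3846

Posterior: Beta(8+17, 2+38) = Beta(25, 40).
Mode = (25−1)/(25+40−2) = 24/63 = 0.3810.
Mean = 25/(25+40) = 25/65 = 0.3846.
Right-skewed posterior ⇒ mode < mean.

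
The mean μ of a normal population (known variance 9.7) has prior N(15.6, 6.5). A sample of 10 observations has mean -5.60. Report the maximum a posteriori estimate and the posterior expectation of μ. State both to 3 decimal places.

Posterior for μ is Normal. Precision-weighted mean: (1/6.5·15.6 + 10/9.7·-5.60) / (1/6.5 + 10/9.7) = -2.847.
A Normal posterior is symmetric, so mode = mean.

MAP: -2.847. Posterior mean: -2.847.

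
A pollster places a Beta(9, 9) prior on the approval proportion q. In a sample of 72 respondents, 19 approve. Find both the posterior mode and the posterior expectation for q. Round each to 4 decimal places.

Posterior: Beta(9+19, 9+53) = Beta(28, 62).
Mode = (28−1)/(28+62−2) = 27/88 = 0.3068.
Mean = 28/(28+62) = 28/90 = 0.3111.
The mean is pulled above the mode by the posterior's right skew.

MAP = 0.3068, posterior mean = 0.3111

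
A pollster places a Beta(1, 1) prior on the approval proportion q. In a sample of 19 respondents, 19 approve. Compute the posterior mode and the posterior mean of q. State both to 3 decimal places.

Posterior: Beta(1+19, 1+0) = Beta(20, 1).
Since β = 1 ≤ 1 and α > 1, the Beta density is monotone increasing on [0,1]; the mode is at 1.
Mean = 20/(20+1) = 0.952.

MAP = 1.000, posterior mean = 0.952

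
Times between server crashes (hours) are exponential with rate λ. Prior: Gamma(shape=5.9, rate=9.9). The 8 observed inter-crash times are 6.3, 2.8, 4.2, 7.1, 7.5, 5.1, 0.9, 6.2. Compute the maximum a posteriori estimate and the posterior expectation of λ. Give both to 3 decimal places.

Σ times = 40.1. Posterior: Gamma(shape = 5.9+8 = 13.9, rate = 9.9+40.1 = 50.0).
Mode = (α−1)/β = 12.9/50.0 = 0.258.
Mean = α/β = 13.9/50.0 = 0.278.

MAP = 0.258, posterior mean = 0.278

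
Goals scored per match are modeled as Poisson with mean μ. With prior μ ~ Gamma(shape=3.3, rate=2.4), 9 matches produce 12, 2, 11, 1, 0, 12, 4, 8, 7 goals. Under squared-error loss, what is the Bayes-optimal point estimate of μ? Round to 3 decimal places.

5.289

Σ counts = 57. Posterior: Gamma(shape = 3.3+57 = 60.3, rate = 2.4+9 = 11.4).
Mode = (α−1)/β = 59.3/11.4 = 5.202.
Mean = α/β = 60.3/11.4 = 5.289.
Squared-error loss ⇒ the optimal estimator is the posterior mean.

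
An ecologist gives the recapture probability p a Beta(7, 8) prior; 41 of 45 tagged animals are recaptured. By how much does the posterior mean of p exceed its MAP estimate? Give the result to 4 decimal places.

Posterior: Beta(7+41, 8+4) = Beta(48, 12).
Mode = (48−1)/(48+12−2) = 47/58 = 0.8103.
Mean = 48/(48+12) = 48/60 = 0.8000.
Difference = 0.8000 − 0.8103 = -0.0103.

-0.0103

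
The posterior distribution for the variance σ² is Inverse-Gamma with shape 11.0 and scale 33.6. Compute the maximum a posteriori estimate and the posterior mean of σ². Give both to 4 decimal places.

Mode = β/(α+1) = 33.6/12.0 = 2.8000.
Mean = β/(α−1) = 33.6/10.0 = 3.3600.
Mean > mode: the posterior has a right tail.

maximum a posteriori estimate = 2.8000, posterior mean = 3.3600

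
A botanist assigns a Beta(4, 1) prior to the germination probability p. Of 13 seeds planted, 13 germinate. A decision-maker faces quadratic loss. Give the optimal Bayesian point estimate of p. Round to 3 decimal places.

Posterior: Beta(4+13, 1+0) = Beta(17, 1).
Since β = 1 ≤ 1 and α > 1, the Beta density is monotone increasing on [0,1]; the mode is at 1.
Mean = 17/(17+1) = 0.944.
Quadratic loss ⇒ the optimal estimator is the posterior mean.

0.944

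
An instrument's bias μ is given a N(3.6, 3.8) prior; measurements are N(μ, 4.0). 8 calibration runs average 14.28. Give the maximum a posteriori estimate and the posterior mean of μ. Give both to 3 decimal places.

MAP = 13.038, posterior mean = 13.038

Posterior for μ is Normal. Precision-weighted mean: (1/3.8·3.6 + 8/4.0·14.28) / (1/3.8 + 8/4.0) = 13.038.
A Normal posterior is symmetric, so mode = mean.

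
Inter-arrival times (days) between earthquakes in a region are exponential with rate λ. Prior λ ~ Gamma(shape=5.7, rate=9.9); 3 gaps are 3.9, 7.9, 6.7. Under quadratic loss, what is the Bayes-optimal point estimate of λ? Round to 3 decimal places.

0.306

Σ times = 18.5. Posterior: Gamma(shape = 5.7+3 = 8.7, rate = 9.9+18.5 = 28.4).
Mode = (α−1)/β = 7.7/28.4 = 0.271.
Mean = α/β = 8.7/28.4 = 0.306.
Quadratic loss ⇒ the optimal estimator is the posterior mean.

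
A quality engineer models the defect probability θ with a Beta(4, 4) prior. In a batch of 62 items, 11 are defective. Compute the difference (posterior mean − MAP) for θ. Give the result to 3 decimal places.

0.008

Posterior: Beta(4+11, 4+51) = Beta(15, 55).
Mode = (15−1)/(15+55−2) = 14/68 = 0.206.
Mean = 15/(15+55) = 15/70 = 0.214.
Difference = 0.214 − 0.206 = 0.008.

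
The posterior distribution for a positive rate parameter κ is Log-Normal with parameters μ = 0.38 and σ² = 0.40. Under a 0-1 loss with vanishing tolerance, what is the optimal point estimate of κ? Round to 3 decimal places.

0.980

Mode = exp(μ − σ²) = exp(-0.02) = 0.980.
Mean = exp(μ + σ²/2) = exp(0.580) = 1.786.
This is the posterior mode — the MAP estimate.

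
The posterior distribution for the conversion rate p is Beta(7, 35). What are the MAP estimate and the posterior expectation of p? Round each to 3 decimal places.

Mode = (7−1)/(7+35−2) = 6/40 = 0.150.
Mean = 7/(7+35) = 7/42 = 0.167.
Mean > mode: the posterior has a right tail.

p_MAP = 0.150, E[p|data] = 0.167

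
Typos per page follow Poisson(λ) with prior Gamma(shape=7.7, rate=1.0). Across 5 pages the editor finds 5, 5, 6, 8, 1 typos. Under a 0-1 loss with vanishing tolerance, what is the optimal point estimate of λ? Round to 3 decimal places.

Σ counts = 25. Posterior: Gamma(shape = 7.7+25 = 32.7, rate = 1.0+5 = 6.0).
Mode = (α−1)/β = 31.7/6.0 = 5.283.
Mean = α/β = 32.7/6.0 = 5.450.
This is the posterior mode — the MAP estimate.

5.283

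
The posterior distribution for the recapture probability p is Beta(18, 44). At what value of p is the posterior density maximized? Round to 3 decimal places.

Mode = (18−1)/(18+44−2) = 17/60 = 0.283.
Mean = 18/(18+44) = 18/62 = 0.290.
This is the posterior mode — the MAP estimate.

0.283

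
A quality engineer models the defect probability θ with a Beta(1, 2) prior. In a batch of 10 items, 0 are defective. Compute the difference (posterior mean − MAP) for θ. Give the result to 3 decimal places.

0.077

Posterior: Beta(1+0, 2+10) = Beta(1, 12).
Since α = 1 ≤ 1 and β > 1, the Beta density is monotone decreasing on [0,1]; the mode is at 0.
Mean = 1/(1+12) = 0.077.
Difference = 0.077 − 0.000 = 0.077.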